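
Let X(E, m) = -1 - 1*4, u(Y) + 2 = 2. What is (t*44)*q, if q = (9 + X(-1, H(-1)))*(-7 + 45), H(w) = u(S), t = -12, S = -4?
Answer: -80256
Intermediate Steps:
u(Y) = 0 (u(Y) = -2 + 2 = 0)
H(w) = 0
X(E, m) = -5 (X(E, m) = -1 - 4 = -5)
q = 152 (q = (9 - 5)*(-7 + 45) = 4*38 = 152)
(t*44)*q = -12*44*152 = -528*152 = -80256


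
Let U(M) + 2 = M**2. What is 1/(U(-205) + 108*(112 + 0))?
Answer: 1/54119 ≈ 1.8478e-5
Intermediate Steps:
U(M) = -2 + M**2
1/(U(-205) + 108*(112 + 0)) = 1/((-2 + (-205)**2) + 108*(112 + 0)) = 1/((-2 + 42025) + 108*112) = 1/(42023 + 12096) = 1/54119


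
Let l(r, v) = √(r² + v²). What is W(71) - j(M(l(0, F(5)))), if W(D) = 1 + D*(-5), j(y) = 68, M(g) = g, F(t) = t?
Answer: -422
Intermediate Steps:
W(D) = 1 - 5*D
W(71) - j(M(l(0, F(5)))) = (1 - 5*71) - 1*68 = (1 - 355) - 68 = -354 - 68 = -422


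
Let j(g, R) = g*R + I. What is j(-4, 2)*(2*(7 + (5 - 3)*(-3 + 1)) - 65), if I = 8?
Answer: 0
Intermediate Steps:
j(g, R) = 8 + R*g (j(g, R) = g*R + 8 = R*g + 8 = 8 + R*g)
j(-4, 2)*(2*(7 + (5 - 3)*(-3 + 1)) - 65) = (8 + 2*(-4))*(2*(7 + (5 - 3)*(-3 + 1)) - 65) = (8 - 8)*(2*(7 + 2*(-2)) - 65) = 0*(2*(7 - 4) - 65) = 0*(2*3 - 65) = 0*(6 - 65) = 0*(-59) = 0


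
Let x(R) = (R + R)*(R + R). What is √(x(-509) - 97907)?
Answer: √938417 ≈ 968.72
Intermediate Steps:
x(R) = 4*R² (x(R) = (2*R)*(2*R) = 4*R²)
√(x(-509) - 97907) = √(4*(-509)² - 97907) = √(4*259081 - 97907) = √(1036324 - 97907) = √938417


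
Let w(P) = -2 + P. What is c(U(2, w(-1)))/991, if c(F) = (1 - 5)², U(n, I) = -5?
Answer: 16/991 ≈ 0.016145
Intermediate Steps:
c(F) = 16 (c(F) = (-4)² = 16)
c(U(2, w(-1)))/991 = 16/991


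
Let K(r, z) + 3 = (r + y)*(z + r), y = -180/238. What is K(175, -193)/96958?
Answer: -373587/11538002 ≈ -0.032379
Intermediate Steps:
y = -90/119 (y = -180*1/238 = -90/119 ≈ -0.75630)
K(r, z) = -3 + (-90/119 + r)*(r + z) (K(r, z) = -3 + (r - 90/119)*(z + r) = -3 + (-90/119 + r)*(r + z))
K(175, -193)/96958 = (-3 + 175² - 90/119*175 - 90/119*(-193) + 175*(-193))/96958 = (-3 + 30625 - 2250/17 + 17370/119 - 33775)*(1/96958) = -373587/119*1/96958 = -373587/11538002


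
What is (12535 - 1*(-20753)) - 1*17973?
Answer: 15315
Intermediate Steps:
(12535 - 1*(-20753)) - 1*17973 = (12535 + 20753) - 17973 = 33288 - 17973 = 15315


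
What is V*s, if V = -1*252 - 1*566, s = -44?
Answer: 35992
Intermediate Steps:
V = -818 (V = -252 - 566 = -818)
V*s = -818*(-44) = 35992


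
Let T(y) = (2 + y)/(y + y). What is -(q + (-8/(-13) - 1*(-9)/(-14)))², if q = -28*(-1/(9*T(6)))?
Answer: -6416089/298116 ≈ -21.522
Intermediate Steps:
T(y) = (2 + y)/(2*y) (T(y) = (2 + y)/((2*y)) = (2 + y)*(1/(2*y)) = (2 + y)/(2*y))
q = 14/3 (q = -28*(-4/(3*(2 + 6))) = -28/(((½)*(⅙)*8)*(-9)) = -28/((⅔)*(-9)) = -28/(-6) = -28*(-⅙) = 14/3 ≈ 4.6667)
-(q + (-8/(-13) - 1*(-9)/(-14)))² = -(14/3 + (-8/(-13) - 1*(-9)/(-14)))² = -(14/3 + (-8*(-1/13) + 9*(-1/14)))² = -(14/3 + (8/13 - 9/14))² = -(14/3 - 5/182)² = -(2533/546)² = -1*6416089/298116 = -6416089/298116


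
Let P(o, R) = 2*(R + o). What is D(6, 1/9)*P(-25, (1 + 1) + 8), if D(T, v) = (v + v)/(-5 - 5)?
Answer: ⅔ ≈ 0.66667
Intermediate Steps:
P(o, R) = 2*R + 2*o
D(T, v) = -v/5 (D(T, v) = (2*v)/(-10) = (2*v)*(-⅒) = -v/5)
D(6, 1/9)*P(-25, (1 + 1) + 8) = (-1/(5*9))*(2*((1 + 1) + 8) + 2*(-25)) = (-1/(5*9))*(2*(2 + 8) - 50) = (-⅕*⅑)*(2*10 - 50) = -(20 - 50)/45 = -1/45*(-30) = ⅔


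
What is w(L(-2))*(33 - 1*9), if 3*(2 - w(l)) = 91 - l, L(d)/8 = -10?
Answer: -1320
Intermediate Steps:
L(d) = -80 (L(d) = 8*(-10) = -80)
w(l) = -85/3 + l/3 (w(l) = 2 - (91 - l)/3 = 2 + (-91/3 + l/3) = -85/3 + l/3)
w(L(-2))*(33 - 1*9) = (-85/3 + (⅓)*(-80))*(33 - 1*9) = (-85/3 - 80/3)*(33 - 9) = -55*24 = -1320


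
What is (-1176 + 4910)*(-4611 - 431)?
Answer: -18826828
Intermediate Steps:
(-1176 + 4910)*(-4611 - 431) = 3734*(-5042) = -18826828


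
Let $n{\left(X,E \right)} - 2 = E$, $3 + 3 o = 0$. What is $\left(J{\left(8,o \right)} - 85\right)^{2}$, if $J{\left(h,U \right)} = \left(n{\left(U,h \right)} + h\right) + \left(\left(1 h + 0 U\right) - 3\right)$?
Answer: $3844$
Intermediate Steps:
$o = -1$ ($o = -1 + \frac{1}{3} \cdot 0 = -1 + 0 = -1$)
$n{\left(X,E \right)} = 2 + E$
$J{\left(h,U \right)} = -1 + 3 h$ ($J{\left(h,U \right)} = \left(\left(2 + h\right) + h\right) + \left(\left(1 h + 0 U\right) - 3\right) = \left(2 + 2 h\right) + \left(\left(h + 0\right) - 3\right) = \left(2 + 2 h\right) + \left(h - 3\right) = \left(2 + 2 h\right) + \left(-3 + h\right) = -1 + 3 h$)
$\left(J{\left(8,o \right)} - 85\right)^{2} = \left(\left(-1 + 3 \cdot 8\right) - 85\right)^{2} = \left(\left(-1 + 24\right) - 85\right)^{2} = \left(23 - 85\right)^{2} = \left(-62\right)^{2} = 3844$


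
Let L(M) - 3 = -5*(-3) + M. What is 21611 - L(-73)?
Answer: 21666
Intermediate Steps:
L(M) = 18 + M (L(M) = 3 + (-5*(-3) + M) = 3 + (15 + M) = 18 + M)
21611 - L(-73) = 21611 - (18 - 73) = 21611 - 1*(-55) = 21611 + 55 = 21666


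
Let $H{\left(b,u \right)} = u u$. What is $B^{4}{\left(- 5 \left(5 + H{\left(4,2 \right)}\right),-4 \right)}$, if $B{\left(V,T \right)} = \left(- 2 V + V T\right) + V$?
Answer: $2562890625$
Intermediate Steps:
$H{\left(b,u \right)} = u^{2}$
$B{\left(V,T \right)} = - V + T V$ ($B{\left(V,T \right)} = \left(- 2 V + T V\right) + V = - V + T V$)
$B^{4}{\left(- 5 \left(5 + H{\left(4,2 \right)}\right),-4 \right)} = \left(- 5 \left(5 + 2^{2}\right) \left(-1 - 4\right)\right)^{4} = \left(- 5 \left(5 + 4\right) \left(-5\right)\right)^{4} = \left(\left(-5\right) 9 \left(-5\right)\right)^{4} = \left(\left(-45\right) \left(-5\right)\right)^{4} = 225^{4} = 2562890625$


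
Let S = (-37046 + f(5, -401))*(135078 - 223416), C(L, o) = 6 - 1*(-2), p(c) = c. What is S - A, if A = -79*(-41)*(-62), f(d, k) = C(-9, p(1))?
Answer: 3272063662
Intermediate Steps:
C(L, o) = 8 (C(L, o) = 6 + 2 = 8)
f(d, k) = 8
A = -200818 (A = 3239*(-62) = -200818)
S = 3271862844 (S = (-37046 + 8)*(135078 - 223416) = -37038*(-88338) = 3271862844)
S - A = 3271862844 - 1*(-200818) = 3271862844 + 200818 = 3272063662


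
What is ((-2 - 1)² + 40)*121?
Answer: 5929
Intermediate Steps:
((-2 - 1)² + 40)*121 = ((-3)² + 40)*121 = (9 + 40)*121 = 49*121 = 5929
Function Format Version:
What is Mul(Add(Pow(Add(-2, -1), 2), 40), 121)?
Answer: 5929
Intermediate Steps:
Mul(Add(Pow(Add(-2, -1), 2), 40), 121) = Mul(Add(Pow(-3, 2), 40), 121) = Mul(Add(9, 40), 121) = Mul(49, 121) = 5929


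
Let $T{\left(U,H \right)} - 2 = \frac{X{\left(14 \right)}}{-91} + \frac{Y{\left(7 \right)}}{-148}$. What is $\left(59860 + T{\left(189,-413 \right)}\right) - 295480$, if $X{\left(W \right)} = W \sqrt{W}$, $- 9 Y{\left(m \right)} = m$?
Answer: $- \frac{313843169}{1332} - \frac{2 \sqrt{14}}{13} \approx -2.3562 \cdot 10^{5}$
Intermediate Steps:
$Y{\left(m \right)} = - \frac{m}{9}$
$X{\left(W \right)} = W^{\frac{3}{2}}$
$T{\left(U,H \right)} = \frac{2671}{1332} - \frac{2 \sqrt{14}}{13}$ ($T{\left(U,H \right)} = 2 + \left(\frac{14^{\frac{3}{2}}}{-91} + \frac{\left(- \frac{1}{9}\right) 7}{-148}\right) = 2 + \left(14 \sqrt{14} \left(- \frac{1}{91}\right) - - \frac{7}{1332}\right) = 2 + \left(- \frac{2 \sqrt{14}}{13} + \frac{7}{1332}\right) = 2 + \left(\frac{7}{1332} - \frac{2 \sqrt{14}}{13}\right) = \frac{2671}{1332} - \frac{2 \sqrt{14}}{13}$)
$\left(59860 + T{\left(189,-413 \right)}\right) - 295480 = \left(59860 + \left(\frac{2671}{1332} - \frac{2 \sqrt{14}}{13}\right)\right) - 295480 = \left(\frac{79736191}{1332} - \frac{2 \sqrt{14}}{13}\right) - 295480 = - \frac{313843169}{1332} - \frac{2 \sqrt{14}}{13}$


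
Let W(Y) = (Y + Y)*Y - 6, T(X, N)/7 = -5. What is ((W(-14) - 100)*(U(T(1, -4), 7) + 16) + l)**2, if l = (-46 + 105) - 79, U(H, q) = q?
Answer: 43007364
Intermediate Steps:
T(X, N) = -35 (T(X, N) = 7*(-5) = -35)
l = -20 (l = 59 - 79 = -20)
W(Y) = -6 + 2*Y**2 (W(Y) = (2*Y)*Y - 6 = 2*Y**2 - 6 = -6 + 2*Y**2)
((W(-14) - 100)*(U(T(1, -4), 7) + 16) + l)**2 = (((-6 + 2*(-14)**2) - 100)*(7 + 16) - 20)**2 = (((-6 + 2*196) - 100)*23 - 20)**2 = (((-6 + 392) - 100)*23 - 20)**2 = ((386 - 100)*23 - 20)**2 = (286*23 - 20)**2 = (6578 - 20)**2 = 6558**2 = 43007364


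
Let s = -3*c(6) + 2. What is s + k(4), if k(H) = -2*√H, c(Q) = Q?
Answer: -20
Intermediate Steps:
s = -16 (s = -3*6 + 2 = -18 + 2 = -16)
s + k(4) = -16 - 2*√4 = -16 - 2*2 = -16 - 4 = -20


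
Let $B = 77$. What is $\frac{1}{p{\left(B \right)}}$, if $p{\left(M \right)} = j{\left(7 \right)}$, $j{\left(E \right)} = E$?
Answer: $\frac{1}{7} \approx 0.14286$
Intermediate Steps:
$p{\left(M \right)} = 7$
$\frac{1}{p{\left(B \right)}} = \frac{1}{7}$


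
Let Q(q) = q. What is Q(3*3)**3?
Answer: 729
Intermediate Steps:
Q(3*3)**3 = (3*3)**3 = 9**3 = 729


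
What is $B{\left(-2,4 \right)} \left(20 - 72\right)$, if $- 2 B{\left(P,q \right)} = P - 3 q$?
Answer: $-364$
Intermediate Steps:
$B{\left(P,q \right)} = - \frac{P}{2} + \frac{3 q}{2}$ ($B{\left(P,q \right)} = - \frac{P - 3 q}{2} = - \frac{P}{2} + \frac{3 q}{2}$)
$B{\left(-2,4 \right)} \left(20 - 72\right) = \left(\left(- \frac{1}{2}\right) \left(-2\right) + \frac{3}{2} \cdot 4\right) \left(20 - 72\right) = \left(1 + 6\right) \left(-52\right) = 7 \left(-52\right) = -364$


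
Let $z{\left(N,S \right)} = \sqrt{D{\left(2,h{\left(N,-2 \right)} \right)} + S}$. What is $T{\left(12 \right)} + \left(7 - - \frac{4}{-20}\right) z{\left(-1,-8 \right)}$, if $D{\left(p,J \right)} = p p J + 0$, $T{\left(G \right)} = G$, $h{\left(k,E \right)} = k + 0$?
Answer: $12 + \frac{68 i \sqrt{3}}{5} \approx 12.0 + 23.556 i$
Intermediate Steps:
$h{\left(k,E \right)} = k$
$D{\left(p,J \right)} = J p^{2}$ ($D{\left(p,J \right)} = p^{2} J + 0 = J p^{2} + 0 = J p^{2}$)
$z{\left(N,S \right)} = \sqrt{S + 4 N}$ ($z{\left(N,S \right)} = \sqrt{N 2^{2} + S} = \sqrt{N 4 + S} = \sqrt{4 N + S} = \sqrt{S + 4 N}$)
$T{\left(12 \right)} + \left(7 - - \frac{4}{-20}\right) z{\left(-1,-8 \right)} = 12 + \left(7 - - \frac{4}{-20}\right) \sqrt{-8 + 4 \left(-1\right)} = 12 + \left(7 - \left(-4\right) \left(- \frac{1}{20}\right)\right) \sqrt{-8 - 4} = 12 + \left(7 - \frac{1}{5}\right) \sqrt{-12} = 12 + \left(7 - \frac{1}{5}\right) 2 i \sqrt{3} = 12 + \frac{34 \cdot 2 i \sqrt{3}}{5} = 12 + \frac{68 i \sqrt{3}}{5}$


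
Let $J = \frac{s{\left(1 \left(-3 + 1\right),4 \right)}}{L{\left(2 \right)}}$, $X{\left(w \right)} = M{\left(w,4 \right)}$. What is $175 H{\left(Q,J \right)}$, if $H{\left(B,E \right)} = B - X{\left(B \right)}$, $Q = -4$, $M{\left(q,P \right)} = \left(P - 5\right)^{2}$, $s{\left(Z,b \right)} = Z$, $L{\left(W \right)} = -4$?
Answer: $-875$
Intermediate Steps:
$M{\left(q,P \right)} = \left(-5 + P\right)^{2}$
$X{\left(w \right)} = 1$ ($X{\left(w \right)} = \left(-5 + 4\right)^{2} = \left(-1\right)^{2} = 1$)
$J = \frac{1}{2}$ ($J = \frac{1 \left(-3 + 1\right)}{-4} = 1 \left(-2\right) \left(- \frac{1}{4}\right) = \left(-2\right) \left(- \frac{1}{4}\right) = \frac{1}{2} \approx 0.5$)
$H{\left(B,E \right)} = -1 + B$ ($H{\left(B,E \right)} = B - 1 = -1 + B$)
$175 H{\left(Q,J \right)} = 175 \left(-1 - 4\right) = 175 \left(-5\right) = -875$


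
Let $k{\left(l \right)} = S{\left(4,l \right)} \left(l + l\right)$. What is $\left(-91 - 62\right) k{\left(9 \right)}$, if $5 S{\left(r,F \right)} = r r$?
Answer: $- \frac{44064}{5} \approx -8812.8$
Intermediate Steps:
$S{\left(r,F \right)} = \frac{r^{2}}{5}$ ($S{\left(r,F \right)} = \frac{r r}{5} = \frac{r^{2}}{5}$)
$k{\left(l \right)} = \frac{32 l}{5}$ ($k{\left(l \right)} = \frac{4^{2}}{5} \left(l + l\right) = \frac{1}{5} \cdot 16 \cdot 2 l = \frac{16 \cdot 2 l}{5} = \frac{32 l}{5}$)
$\left(-91 - 62\right) k{\left(9 \right)} = \left(-91 - 62\right) \frac{32}{5} \cdot 9 = \left(-91 + \left(-76 + 14\right)\right) \frac{288}{5} = \left(-91 - 62\right) \frac{288}{5} = \left(-153\right) \frac{288}{5} = - \frac{44064}{5}$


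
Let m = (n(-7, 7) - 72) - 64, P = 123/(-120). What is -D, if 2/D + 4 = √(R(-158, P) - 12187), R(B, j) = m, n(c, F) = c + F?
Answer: 8/12339 + 2*I*√12323/12339 ≈ 0.00064835 + 0.017993*I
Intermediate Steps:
n(c, F) = F + c
P = -41/40 (P = 123*(-1/120) = -41/40 ≈ -1.0250)
m = -136 (m = ((7 - 7) - 72) - 64 = (0 - 72) - 64 = -72 - 64 = -136)
R(B, j) = -136
D = 2/(-4 + I*√12323) (D = 2/(-4 + √(-136 - 12187)) = 2/(-4 + √(-12323)) = 2/(-4 + I*√12323) ≈ -0.00064835 - 0.017993*I)
-D = -(-8/12339 - 2*I*√12323/12339) = 8/12339 + 2*I*√12323/12339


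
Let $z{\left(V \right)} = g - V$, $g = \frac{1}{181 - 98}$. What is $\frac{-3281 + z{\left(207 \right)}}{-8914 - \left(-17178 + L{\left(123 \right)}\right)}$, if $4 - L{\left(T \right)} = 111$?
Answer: $- \frac{289503}{694793} \approx -0.41668$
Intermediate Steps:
$g = \frac{1}{83} \approx 0.012048$
$L{\left(T \right)} = -107$ ($L{\left(T \right)} = 4 - 111 = -107$)
$z{\left(V \right)} = \frac{1}{83} - V$
$\frac{-3281 + z{\left(207 \right)}}{-8914 - \left(-17178 + L{\left(123 \right)}\right)} = \frac{-3281 + \left(\frac{1}{83} - 207\right)}{-8914 + \left(17178 - -107\right)} = \frac{-3281 + \left(\frac{1}{83} - 207\right)}{-8914 + \left(17178 + 107\right)} = \frac{-3281 - \frac{17180}{83}}{-8914 + 17285} = - \frac{289503}{83 \cdot 8371} = \left(- \frac{289503}{83}\right) \frac{1}{8371} = - \frac{289503}{694793}$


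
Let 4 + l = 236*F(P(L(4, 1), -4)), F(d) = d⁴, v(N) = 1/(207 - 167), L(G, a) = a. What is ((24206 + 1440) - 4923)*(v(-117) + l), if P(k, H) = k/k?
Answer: 192330163/40 ≈ 4.8083e+6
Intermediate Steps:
v(N) = 1/40
P(k, H) = 1
l = 232 (l = -4 + 236*1⁴ = -4 + 236*1 = -4 + 236 = 232)
((24206 + 1440) - 4923)*(v(-117) + l) = ((24206 + 1440) - 4923)*(1/40 + 232) = (25646 - 4923)*(9281/40) = 20723*(9281/40) = 192330163/40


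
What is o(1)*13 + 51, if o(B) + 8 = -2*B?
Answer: -79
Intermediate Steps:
o(B) = -8 - 2*B
o(1)*13 + 51 = (-8 - 2*1)*13 + 51 = (-8 - 2)*13 + 51 = -10*13 + 51 = -130 + 51 = -79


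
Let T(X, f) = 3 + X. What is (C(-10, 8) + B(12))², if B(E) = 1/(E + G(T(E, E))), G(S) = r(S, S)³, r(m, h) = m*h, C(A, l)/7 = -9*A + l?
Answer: 61058236290853782289/129746611265769 ≈ 4.7060e+5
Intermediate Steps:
C(A, l) = -63*A + 7*l (C(A, l) = 7*(-9*A + l) = 7*(l - 9*A) = -63*A + 7*l)
r(m, h) = h*m
G(S) = S⁶ (G(S) = (S*S)³ = (S²)³ = S⁶)
B(E) = 1/(E + (3 + E)⁶)
(C(-10, 8) + B(12))² = ((-63*(-10) + 7*8) + 1/(12 + (3 + 12)⁶))² = ((630 + 56) + 1/(12 + 15⁶))² = (686 + 1/(12 + 11390625))² = (686 + 1/11390637)² = (7813976983/11390637)² = 61058236290853782289/129746611265769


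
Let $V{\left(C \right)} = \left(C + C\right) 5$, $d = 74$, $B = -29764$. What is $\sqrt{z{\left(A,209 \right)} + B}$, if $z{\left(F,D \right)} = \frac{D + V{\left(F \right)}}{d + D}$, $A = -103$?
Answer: $\frac{i \sqrt{2384001339}}{283} \approx 172.53 i$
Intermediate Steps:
$V{\left(C \right)} = 10 C$ ($V{\left(C \right)} = 2 C 5 = 10 C$)
$z{\left(F,D \right)} = \frac{D + 10 F}{74 + D}$
$\sqrt{z{\left(A,209 \right)} + B} = \sqrt{\frac{209 + 10 \left(-103\right)}{74 + 209} - 29764} = \sqrt{\frac{209 - 1030}{283} - 29764} = \sqrt{\frac{1}{283} \left(-821\right) - 29764} = \sqrt{- \frac{821}{283} - 29764} = \sqrt{- \frac{8424033}{283}} = \frac{i \sqrt{2384001339}}{283}$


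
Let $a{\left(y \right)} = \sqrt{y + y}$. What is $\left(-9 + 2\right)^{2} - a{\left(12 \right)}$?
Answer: $49 - 2 \sqrt{6} \approx 44.101$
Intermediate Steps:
$a{\left(y \right)} = \sqrt{2} \sqrt{y}$ ($a{\left(y \right)} = \sqrt{2 y} = \sqrt{2} \sqrt{y}$)
$\left(-9 + 2\right)^{2} - a{\left(12 \right)} = \left(-9 + 2\right)^{2} - \sqrt{2} \sqrt{12} = \left(-7\right)^{2} - \sqrt{2} \cdot 2 \sqrt{3} = 49 - 2 \sqrt{6}$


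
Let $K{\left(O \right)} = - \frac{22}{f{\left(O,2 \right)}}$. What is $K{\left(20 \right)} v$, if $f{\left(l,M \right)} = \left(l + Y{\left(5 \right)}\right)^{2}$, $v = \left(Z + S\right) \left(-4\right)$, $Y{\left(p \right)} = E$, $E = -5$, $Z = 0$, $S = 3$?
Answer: $\frac{88}{75} \approx 1.1733$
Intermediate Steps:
$Y{\left(p \right)} = -5$
$v = -12$ ($v = \left(0 + 3\right) \left(-4\right) = 3 \left(-4\right) = -12$)
$f{\left(l,M \right)} = \left(-5 + l\right)^{2}$ ($f{\left(l,M \right)} = \left(l - 5\right)^{2} = \left(-5 + l\right)^{2}$)
$K{\left(O \right)} = - \frac{22}{\left(-5 + O\right)^{2}}$
$K{\left(20 \right)} v = - \frac{22}{\left(-5 + 20\right)^{2}} \left(-12\right) = - \frac{22}{225} \left(-12\right) = \left(-22\right) \frac{1}{225} \left(-12\right) = \left(- \frac{22}{225}\right) \left(-12\right) = \frac{88}{75}$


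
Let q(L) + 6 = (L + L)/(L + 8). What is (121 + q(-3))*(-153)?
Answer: -87057/5 ≈ -17411.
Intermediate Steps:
q(L) = -6 + 2*L/(8 + L) (q(L) = -6 + (L + L)/(L + 8) = -6 + (2*L)/(8 + L) = -6 + 2*L/(8 + L))
(121 + q(-3))*(-153) = (121 + 4*(-12 - 1*(-3))/(8 - 3))*(-153) = (121 + 4*(-12 + 3)/5)*(-153) = (121 + 4*(⅕)*(-9))*(-153) = (121 - 36/5)*(-153) = (569/5)*(-153) = -87057/5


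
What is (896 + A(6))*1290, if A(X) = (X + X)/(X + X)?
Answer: 1157130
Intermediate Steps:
A(X) = 1 (A(X) = (2*X)/((2*X)) = (2*X)*(1/(2*X)) = 1)
(896 + A(6))*1290 = (896 + 1)*1290 = 897*1290 = 1157130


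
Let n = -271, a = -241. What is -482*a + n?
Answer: 115891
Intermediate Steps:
-482*a + n = -482*(-241) - 271 = 116162 - 271 = 115891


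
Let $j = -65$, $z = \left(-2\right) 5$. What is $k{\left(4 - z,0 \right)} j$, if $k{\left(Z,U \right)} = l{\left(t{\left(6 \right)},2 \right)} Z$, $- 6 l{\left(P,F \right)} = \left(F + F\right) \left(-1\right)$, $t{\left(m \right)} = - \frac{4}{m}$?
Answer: $- \frac{1820}{3} \approx -606.67$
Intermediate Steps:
$z = -10$
$l{\left(P,F \right)} = \frac{F}{3}$ ($l{\left(P,F \right)} = - \frac{\left(F + F\right) \left(-1\right)}{6} = - \frac{2 F \left(-1\right)}{6} = - \frac{\left(-2\right) F}{6} = \frac{F}{3}$)
$k{\left(Z,U \right)} = \frac{2 Z}{3}$ ($k{\left(Z,U \right)} = \frac{1}{3} \cdot 2 Z = \frac{2 Z}{3}$)
$k{\left(4 - z,0 \right)} j = \frac{2 \left(4 - -10\right)}{3} \left(-65\right) = \frac{2 \left(4 + 10\right)}{3} \left(-65\right) = \frac{2}{3} \cdot 14 \left(-65\right) = \frac{28}{3} \left(-65\right) = - \frac{1820}{3}$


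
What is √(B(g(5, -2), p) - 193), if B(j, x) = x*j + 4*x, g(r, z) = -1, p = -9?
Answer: 2*I*√55 ≈ 14.832*I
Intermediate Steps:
B(j, x) = 4*x + j*x (B(j, x) = j*x + 4*x = 4*x + j*x)
√(B(g(5, -2), p) - 193) = √(-9*(4 - 1) - 193) = √(-9*3 - 193) = √(-27 - 193) = √(-220) = 2*I*√55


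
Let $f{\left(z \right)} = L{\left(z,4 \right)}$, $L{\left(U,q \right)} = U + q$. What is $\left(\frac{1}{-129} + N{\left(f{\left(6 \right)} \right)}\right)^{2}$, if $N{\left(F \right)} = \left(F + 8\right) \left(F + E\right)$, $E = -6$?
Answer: $\frac{86248369}{16641} \approx 5182.9$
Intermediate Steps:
$f{\left(z \right)} = 4 + z$ ($f{\left(z \right)} = z + 4 = 4 + z$)
$N{\left(F \right)} = \left(-6 + F\right) \left(8 + F\right)$ ($N{\left(F \right)} = \left(F + 8\right) \left(F - 6\right) = \left(8 + F\right) \left(-6 + F\right) = \left(-6 + F\right) \left(8 + F\right)$)
$\left(\frac{1}{-129} + N{\left(f{\left(6 \right)} \right)}\right)^{2} = \left(\frac{1}{-129} + \left(-48 + \left(4 + 6\right)^{2} + 2 \left(4 + 6\right)\right)\right)^{2} = \left(- \frac{1}{129} + \left(-48 + 10^{2} + 2 \cdot 10\right)\right)^{2} = \left(- \frac{1}{129} + \left(-48 + 100 + 20\right)\right)^{2} = \left(- \frac{1}{129} + 72\right)^{2} = \left(\frac{9287}{129}\right)^{2} = \frac{86248369}{16641}$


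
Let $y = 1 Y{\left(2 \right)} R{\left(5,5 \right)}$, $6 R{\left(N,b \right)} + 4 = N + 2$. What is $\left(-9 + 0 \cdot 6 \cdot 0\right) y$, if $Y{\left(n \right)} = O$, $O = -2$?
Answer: $9$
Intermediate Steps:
$R{\left(N,b \right)} = - \frac{1}{3} + \frac{N}{6}$ ($R{\left(N,b \right)} = - \frac{2}{3} + \frac{N + 2}{6} = - \frac{2}{3} + \frac{2 + N}{6} = - \frac{2}{3} + \left(\frac{1}{3} + \frac{N}{6}\right) = - \frac{1}{3} + \frac{N}{6}$)
$Y{\left(n \right)} = -2$
$y = -1$ ($y = 1 \left(-2\right) \left(- \frac{1}{3} + \frac{1}{6} \cdot 5\right) = - 2 \left(- \frac{1}{3} + \frac{5}{6}\right) = \left(-2\right) \frac{1}{2} = -1$)
$\left(-9 + 0 \cdot 6 \cdot 0\right) y = \left(-9 + 0 \cdot 6 \cdot 0\right) \left(-1\right) = \left(-9 + 0 \cdot 0\right) \left(-1\right) = \left(-9 + 0\right) \left(-1\right) = \left(-9\right) \left(-1\right) = 9$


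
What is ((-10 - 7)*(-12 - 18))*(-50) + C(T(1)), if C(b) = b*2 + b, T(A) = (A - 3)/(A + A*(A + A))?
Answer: -25502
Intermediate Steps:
T(A) = (-3 + A)/(A + 2*A²) (T(A) = (-3 + A)/(A + A*(2*A)) = (-3 + A)/(A + 2*A²))
C(b) = 3*b (C(b) = 2*b + b = 3*b)
((-10 - 7)*(-12 - 18))*(-50) + C(T(1)) = ((-10 - 7)*(-12 - 18))*(-50) + 3*((-3 + 1)/(1*(1 + 2*1))) = -17*(-30)*(-50) + 3*(1*(-2)/(1 + 2)) = 510*(-50) + 3*(1*(-2)/3) = -25500 + 3*(1*(⅓)*(-2)) = -25500 + 3*(-⅔) = -25500 - 2 = -25502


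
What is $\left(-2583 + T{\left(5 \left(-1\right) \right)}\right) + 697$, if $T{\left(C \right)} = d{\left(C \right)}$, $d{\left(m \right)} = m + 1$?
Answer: $-1890$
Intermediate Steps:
$d{\left(m \right)} = 1 + m$
$T{\left(C \right)} = 1 + C$
$\left(-2583 + T{\left(5 \left(-1\right) \right)}\right) + 697 = \left(-2583 + \left(1 + 5 \left(-1\right)\right)\right) + 697 = \left(-2583 + \left(1 - 5\right)\right) + 697 = \left(-2583 - 4\right) + 697 = -2587 + 697 = -1890$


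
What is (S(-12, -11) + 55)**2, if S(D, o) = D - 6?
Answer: 1369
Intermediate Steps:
S(D, o) = -6 + D
(S(-12, -11) + 55)**2 = ((-6 - 12) + 55)**2 = (-18 + 55)**2 = 37**2 = 1369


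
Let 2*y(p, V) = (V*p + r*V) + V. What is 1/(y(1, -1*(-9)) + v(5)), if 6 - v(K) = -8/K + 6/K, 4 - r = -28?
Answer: 5/797 ≈ 0.0062735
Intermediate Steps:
r = 32 (r = 4 - 1*(-28) = 4 + 28 = 32)
v(K) = 6 + 2/K (v(K) = 6 - (-8/K + 6/K) = 6 - (-2)/K = 6 + 2/K)
y(p, V) = 33*V/2 + V*p/2 (y(p, V) = ((V*p + 32*V) + V)/2 = ((32*V + V*p) + V)/2 = (33*V + V*p)/2 = 33*V/2 + V*p/2)
1/(y(1, -1*(-9)) + v(5)) = 1/((-1*(-9))*(33 + 1)/2 + (6 + 2/5)) = 1/((1/2)*9*34 + (6 + 2*(1/5))) = 1/(153 + (6 + 2/5)) = 1/(153 + 32/5) = 1/(797/5) = 5/797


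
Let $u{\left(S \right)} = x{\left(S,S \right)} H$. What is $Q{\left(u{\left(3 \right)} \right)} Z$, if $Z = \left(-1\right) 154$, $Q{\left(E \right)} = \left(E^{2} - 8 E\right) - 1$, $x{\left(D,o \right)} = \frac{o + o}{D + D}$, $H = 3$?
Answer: $2464$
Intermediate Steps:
$x{\left(D,o \right)} = \frac{o}{D}$ ($x{\left(D,o \right)} = \frac{2 o}{2 D} = 2 o \frac{1}{2 D} = \frac{o}{D}$)
$u{\left(S \right)} = 3$ ($u{\left(S \right)} = \frac{S}{S} 3 = 1 \cdot 3 = 3$)
$Q{\left(E \right)} = -1 + E^{2} - 8 E$
$Z = -154$
$Q{\left(u{\left(3 \right)} \right)} Z = \left(-1 + 3^{2} - 24\right) \left(-154\right) = \left(-1 + 9 - 24\right) \left(-154\right) = \left(-16\right) \left(-154\right) = 2464$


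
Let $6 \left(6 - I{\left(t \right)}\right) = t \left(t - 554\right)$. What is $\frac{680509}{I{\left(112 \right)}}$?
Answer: $\frac{2041527}{24770} \approx 82.419$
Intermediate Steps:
$I{\left(t \right)} = 6 - \frac{t \left(-554 + t\right)}{6}$ ($I{\left(t \right)} = 6 - \frac{t \left(t - 554\right)}{6} = 6 - \frac{t \left(-554 + t\right)}{6}$)
$\frac{680509}{I{\left(112 \right)}} = \frac{680509}{6 - \frac{112^{2}}{6} + \frac{277}{3} \cdot 112} = \frac{680509}{6 - \frac{6272}{3} + \frac{31024}{3}} = \frac{680509}{\frac{24770}{3}} = 680509 \cdot \frac{3}{24770} = \frac{2041527}{24770}$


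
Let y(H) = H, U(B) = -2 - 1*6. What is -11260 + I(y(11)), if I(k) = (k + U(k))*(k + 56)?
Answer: -11059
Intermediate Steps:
U(B) = -8 (U(B) = -2 - 6 = -8)
I(k) = (-8 + k)*(56 + k) (I(k) = (k - 8)*(k + 56) = (-8 + k)*(56 + k))
-11260 + I(y(11)) = -11260 + (-448 + 11**2 + 48*11) = -11260 + (-448 + 121 + 528) = -11260 + 201 = -11059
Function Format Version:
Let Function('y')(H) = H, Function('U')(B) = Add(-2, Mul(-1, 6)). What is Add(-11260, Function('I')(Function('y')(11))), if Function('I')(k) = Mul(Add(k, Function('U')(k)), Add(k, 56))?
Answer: -11059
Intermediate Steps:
Function('U')(B) = -8 (Function('U')(B) = Add(-2, -6) = -8)
Function('I')(k) = Mul(Add(-8, k), Add(56, k)) (Function('I')(k) = Mul(Add(k, -8), Add(k, 56)) = Mul(Add(-8, k), Add(56, k)))
Add(-11260, Function('I')(Function('y')(11))) = Add(-11260, Add(-448, Pow(11, 2), Mul(48, 11))) = Add(-11260, Add(-448, 121, 528)) = Add(-11260, 201) = -11059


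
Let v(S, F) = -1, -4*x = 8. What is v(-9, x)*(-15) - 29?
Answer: -14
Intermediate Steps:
x = -2 (x = -1/4*8 = -2)
v(-9, x)*(-15) - 29 = -1*(-15) - 29 = 15 - 29 = -14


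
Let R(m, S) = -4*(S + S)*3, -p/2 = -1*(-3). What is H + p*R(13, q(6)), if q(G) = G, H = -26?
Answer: 838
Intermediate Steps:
p = -6 (p = -(-2)*(-3) = -2*3 = -6)
R(m, S) = -24*S (R(m, S) = -4*2*S*3 = -24*S)
H + p*R(13, q(6)) = -26 - (-144)*6 = -26 - 6*(-144) = -26 + 864 = 838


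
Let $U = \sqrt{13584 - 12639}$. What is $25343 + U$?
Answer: $25343 + 3 \sqrt{105} \approx 25374.0$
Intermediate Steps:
$U = 3 \sqrt{105}$ ($U = \sqrt{945} = 3 \sqrt{105} \approx 30.741$)
$25343 + U = 25343 + 3 \sqrt{105}$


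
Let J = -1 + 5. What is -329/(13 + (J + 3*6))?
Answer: -47/5 ≈ -9.4000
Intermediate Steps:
J = 4
-329/(13 + (J + 3*6)) = -329/(13 + (4 + 3*6)) = -329/(13 + (4 + 18)) = -329/(13 + 22) = -329/35 = (1/35)*(-329) = -47/5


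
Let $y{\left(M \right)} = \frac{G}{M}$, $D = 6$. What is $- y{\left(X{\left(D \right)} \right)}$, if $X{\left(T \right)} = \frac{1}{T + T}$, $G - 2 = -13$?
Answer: $132$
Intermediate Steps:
$G = -11$ ($G = 2 - 13 = -11$)
$X{\left(T \right)} = \frac{1}{2 T}$
$y{\left(M \right)} = - \frac{11}{M}$
$- y{\left(X{\left(D \right)} \right)} = - \frac{-11}{\frac{1}{2} \cdot \frac{1}{6}} = - \left(-11\right) \frac{1}{\frac{1}{12}} = - \left(-11\right) 12 = \left(-1\right) \left(-132\right) = 132$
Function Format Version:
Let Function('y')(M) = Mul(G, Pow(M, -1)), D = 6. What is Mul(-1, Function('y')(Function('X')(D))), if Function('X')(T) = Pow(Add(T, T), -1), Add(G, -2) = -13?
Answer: 132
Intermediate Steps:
G = -11 (G = Add(2, -13) = -11)
Function('X')(T) = Mul(Rational(1, 2), Pow(T, -1)) (Function('X')(T) = Pow(Mul(2, T), -1) = Mul(Rational(1, 2), Pow(T, -1)))
Function('y')(M) = Mul(-11, Pow(M, -1))
Mul(-1, Function('y')(Function('X')(D))) = Mul(-1, Mul(-11, Pow(Mul(Rational(1, 2), Pow(6, -1)), -1))) = Mul(-1, Mul(-11, Pow(Mul(Rational(1, 2), Rational(1, 6)), -1))) = Mul(-1, Mul(-11, Pow(Rational(1, 12), -1))) = Mul(-1, Mul(-11, 12)) = Mul(-1, -132) = 132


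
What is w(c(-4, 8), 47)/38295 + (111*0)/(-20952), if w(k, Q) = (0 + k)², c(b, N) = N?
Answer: 64/38295 ≈ 0.0016712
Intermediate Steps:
w(k, Q) = k²
w(c(-4, 8), 47)/38295 + (111*0)/(-20952) = 8²/38295 + (111*0)/(-20952) = 64*(1/38295) + 0*(-1/20952) = 64/38295 + 0 = 64/38295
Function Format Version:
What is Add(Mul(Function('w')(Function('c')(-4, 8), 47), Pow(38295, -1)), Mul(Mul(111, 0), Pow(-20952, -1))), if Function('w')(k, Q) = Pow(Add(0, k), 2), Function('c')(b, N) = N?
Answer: Rational(64, 38295) ≈ 0.0016712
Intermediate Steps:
Function('w')(k, Q) = Pow(k, 2)
Add(Mul(Function('w')(Function('c')(-4, 8), 47), Pow(38295, -1)), Mul(Mul(111, 0), Pow(-20952, -1))) = Add(Mul(Pow(8, 2), Pow(38295, -1)), Mul(Mul(111, 0), Pow(-20952, -1))) = Add(Mul(64, Rational(1, 38295)), Mul(0, Rational(-1, 20952))) = Add(Rational(64, 38295), 0) = Rational(64, 38295)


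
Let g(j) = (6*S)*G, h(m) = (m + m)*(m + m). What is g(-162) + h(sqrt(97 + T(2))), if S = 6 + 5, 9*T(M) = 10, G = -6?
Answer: -32/9 ≈ -3.5556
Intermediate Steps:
T(M) = 10/9 (T(M) = (1/9)*10 = 10/9)
h(m) = 4*m**2 (h(m) = (2*m)*(2*m) = 4*m**2)
S = 11
g(j) = -396 (g(j) = (6*11)*(-6) = 66*(-6) = -396)
g(-162) + h(sqrt(97 + T(2))) = -396 + 4*(sqrt(97 + 10/9))**2 = -396 + 4*(sqrt(883/9))**2 = -396 + 4*(sqrt(883)/3)**2 = -396 + 4*(883/9) = -396 + 3532/9 = -32/9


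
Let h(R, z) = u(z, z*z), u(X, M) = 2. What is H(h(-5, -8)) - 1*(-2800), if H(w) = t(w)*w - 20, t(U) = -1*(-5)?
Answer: 2790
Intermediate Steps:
t(U) = 5
h(R, z) = 2
H(w) = -20 + 5*w (H(w) = 5*w - 20 = -20 + 5*w)
H(h(-5, -8)) - 1*(-2800) = (-20 + 5*2) - 1*(-2800) = (-20 + 10) + 2800 = -10 + 2800 = 2790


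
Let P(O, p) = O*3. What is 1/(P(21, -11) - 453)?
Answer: -1/390 ≈ -0.0025641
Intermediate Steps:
P(O, p) = 3*O
1/(P(21, -11) - 453) = 1/(3*21 - 453) = 1/(63 - 453) = 1/(-390) = -1/390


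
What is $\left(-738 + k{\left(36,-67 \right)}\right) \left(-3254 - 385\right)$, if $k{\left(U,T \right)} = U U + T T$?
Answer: $-18366033$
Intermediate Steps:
$k{\left(U,T \right)} = T^{2} + U^{2}$ ($k{\left(U,T \right)} = U^{2} + T^{2} = T^{2} + U^{2}$)
$\left(-738 + k{\left(36,-67 \right)}\right) \left(-3254 - 385\right) = \left(-738 + \left(\left(-67\right)^{2} + 36^{2}\right)\right) \left(-3254 - 385\right) = \left(-738 + \left(4489 + 1296\right)\right) \left(-3639\right) = \left(-738 + 5785\right) \left(-3639\right) = 5047 \left(-3639\right) = -18366033$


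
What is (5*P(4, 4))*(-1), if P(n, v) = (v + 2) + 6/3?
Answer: -40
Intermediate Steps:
P(n, v) = 4 + v (P(n, v) = (2 + v) + 6*(⅓) = (2 + v) + 2 = 4 + v)
(5*P(4, 4))*(-1) = (5*(4 + 4))*(-1) = (5*8)*(-1) = 40*(-1) = -40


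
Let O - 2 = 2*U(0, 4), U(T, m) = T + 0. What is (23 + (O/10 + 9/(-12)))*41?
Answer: 18409/20 ≈ 920.45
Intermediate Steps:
U(T, m) = T
O = 2 (O = 2 + 2*0 = 2 + 0 = 2)
(23 + (O/10 + 9/(-12)))*41 = (23 + (2/10 + 9/(-12)))*41 = (23 + (2*(1/10) + 9*(-1/12)))*41 = (23 + (1/5 - 3/4))*41 = (23 - 11/20)*41 = (449/20)*41 = 18409/20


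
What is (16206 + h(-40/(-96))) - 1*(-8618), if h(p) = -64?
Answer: 24760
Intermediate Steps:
(16206 + h(-40/(-96))) - 1*(-8618) = (16206 - 64) - 1*(-8618) = 16142 + 8618 = 24760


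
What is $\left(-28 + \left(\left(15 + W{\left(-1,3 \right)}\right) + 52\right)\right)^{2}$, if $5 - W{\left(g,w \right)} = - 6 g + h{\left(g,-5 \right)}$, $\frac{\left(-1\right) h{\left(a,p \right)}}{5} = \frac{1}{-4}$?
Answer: $\frac{21609}{16} \approx 1350.6$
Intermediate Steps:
$h{\left(a,p \right)} = \frac{5}{4}$ ($h{\left(a,p \right)} = - \frac{5}{-4} = \left(-5\right) \left(- \frac{1}{4}\right) = \frac{5}{4}$)
$W{\left(g,w \right)} = \frac{15}{4} + 6 g$ ($W{\left(g,w \right)} = 5 - \left(- 6 g + \frac{5}{4}\right) = 5 - \left(\frac{5}{4} - 6 g\right) = 5 + \left(- \frac{5}{4} + 6 g\right) = \frac{15}{4} + 6 g$)
$\left(-28 + \left(\left(15 + W{\left(-1,3 \right)}\right) + 52\right)\right)^{2} = \left(-28 + \left(\left(15 + \left(\frac{15}{4} + 6 \left(-1\right)\right)\right) + 52\right)\right)^{2} = \left(-28 + \left(\left(15 + \left(\frac{15}{4} - 6\right)\right) + 52\right)\right)^{2} = \left(-28 + \left(\left(15 - \frac{9}{4}\right) + 52\right)\right)^{2} = \left(-28 + \left(\frac{51}{4} + 52\right)\right)^{2} = \left(-28 + \frac{259}{4}\right)^{2} = \left(\frac{147}{4}\right)^{2} = \frac{21609}{16}$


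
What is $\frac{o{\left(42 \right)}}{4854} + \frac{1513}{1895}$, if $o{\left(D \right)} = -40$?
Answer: $\frac{3634151}{4599165} \approx 0.79018$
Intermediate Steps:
$\frac{o{\left(42 \right)}}{4854} + \frac{1513}{1895} = - \frac{40}{4854} + \frac{1513}{1895} = \left(-40\right) \frac{1}{4854} + 1513 \cdot \frac{1}{1895} = - \frac{20}{2427} + \frac{1513}{1895} = \frac{3634151}{4599165}$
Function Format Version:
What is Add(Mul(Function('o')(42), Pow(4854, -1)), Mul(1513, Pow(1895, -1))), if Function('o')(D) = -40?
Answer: Rational(3634151, 4599165) ≈ 0.79018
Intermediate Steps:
Add(Mul(Function('o')(42), Pow(4854, -1)), Mul(1513, Pow(1895, -1))) = Add(Mul(-40, Pow(4854, -1)), Mul(1513, Pow(1895, -1))) = Add(Mul(-40, Rational(1, 4854)), Mul(1513, Rational(1, 1895))) = Add(Rational(-20, 2427), Rational(1513, 1895)) = Rational(3634151, 4599165)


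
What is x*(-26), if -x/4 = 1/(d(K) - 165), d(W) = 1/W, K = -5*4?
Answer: -2080/3301 ≈ -0.63011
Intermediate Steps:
K = -20
d(W) = 1/W
x = 80/3301 (x = -4/(1/(-20) - 165) = -4/(-1/20 - 165) = -4/(-3301/20) = -4*(-20/3301) = 80/3301 ≈ 0.024235)
x*(-26) = (80/3301)*(-26) = -2080/3301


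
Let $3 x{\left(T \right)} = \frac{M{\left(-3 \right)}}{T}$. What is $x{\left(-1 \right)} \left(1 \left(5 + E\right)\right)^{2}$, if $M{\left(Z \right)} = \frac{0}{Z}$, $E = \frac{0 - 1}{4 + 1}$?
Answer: $0$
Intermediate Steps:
$E = - \frac{1}{5} \approx -0.2$
$M{\left(Z \right)} = 0$
$x{\left(T \right)} = 0$ ($x{\left(T \right)} = \frac{0 \frac{1}{T}}{3} = \frac{1}{3} \cdot 0 = 0$)
$x{\left(-1 \right)} \left(1 \left(5 + E\right)\right)^{2} = 0 \left(1 \left(5 - \frac{1}{5}\right)\right)^{2} = 0 \left(1 \cdot \frac{24}{5}\right)^{2} = 0 \left(\frac{24}{5}\right)^{2} = 0 \cdot \frac{576}{25} = 0$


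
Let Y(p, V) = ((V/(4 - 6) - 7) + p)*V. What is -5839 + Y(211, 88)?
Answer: 8241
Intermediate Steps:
Y(p, V) = V*(-7 + p - V/2) (Y(p, V) = ((V/(-2) - 7) + p)*V = ((-V/2 - 7) + p)*V = ((-7 - V/2) + p)*V = (-7 + p - V/2)*V = V*(-7 + p - V/2))
-5839 + Y(211, 88) = -5839 + (1/2)*88*(-14 - 1*88 + 2*211) = -5839 + (1/2)*88*(-14 - 88 + 422) = -5839 + (1/2)*88*320 = -5839 + 14080 = 8241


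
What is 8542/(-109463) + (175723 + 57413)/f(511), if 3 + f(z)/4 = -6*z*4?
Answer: -15330322/3174427 ≈ -4.8293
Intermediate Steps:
f(z) = -12 - 96*z (f(z) = -12 + 4*(-6*z*4) = -12 + 4*(-24*z) = -12 - 96*z)
8542/(-109463) + (175723 + 57413)/f(511) = 8542/(-109463) + (175723 + 57413)/(-12 - 96*511) = 8542*(-1/109463) + 233136/(-12 - 49056) = -8542/109463 + 233136/(-49068) = -8542/109463 + 233136*(-1/49068) = -8542/109463 - 6476/1363 = -15330322/3174427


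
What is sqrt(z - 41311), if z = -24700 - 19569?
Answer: 2*I*sqrt(21395) ≈ 292.54*I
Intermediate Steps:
z = -44269
sqrt(z - 41311) = sqrt(-44269 - 41311) = sqrt(-85580) = 2*I*sqrt(21395)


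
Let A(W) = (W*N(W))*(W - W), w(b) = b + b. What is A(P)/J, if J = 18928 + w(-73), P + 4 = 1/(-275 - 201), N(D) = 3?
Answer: 0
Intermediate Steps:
w(b) = 2*b
P = -1905/476 (P = -4 + 1/(-275 - 201) = -4 + 1/(-476) = -4 - 1/476 = -1905/476 ≈ -4.0021)
J = 18782 (J = 18928 + 2*(-73) = 18928 - 146 = 18782)
A(W) = 0 (A(W) = (W*3)*(W - W) = (3*W)*0 = 0)
A(P)/J = 0/18782 = 0*(1/18782) = 0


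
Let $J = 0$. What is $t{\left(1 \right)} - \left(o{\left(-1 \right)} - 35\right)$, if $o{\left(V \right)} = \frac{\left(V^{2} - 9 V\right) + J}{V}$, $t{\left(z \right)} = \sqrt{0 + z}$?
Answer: $46$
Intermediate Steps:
$t{\left(z \right)} = \sqrt{z}$
$o{\left(V \right)} = \frac{V^{2} - 9 V}{V}$ ($o{\left(V \right)} = \frac{\left(V^{2} - 9 V\right) + 0}{V} = \frac{V^{2} - 9 V}{V}$)
$t{\left(1 \right)} - \left(o{\left(-1 \right)} - 35\right) = \sqrt{1} - \left(\left(-9 - 1\right) - 35\right) = 1 - \left(-10 - 35\right) = 1 - -45 = 1 + 45 = 46$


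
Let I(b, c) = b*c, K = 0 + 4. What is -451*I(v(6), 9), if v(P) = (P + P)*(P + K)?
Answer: -487080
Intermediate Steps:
K = 4
v(P) = 2*P*(4 + P) (v(P) = (P + P)*(P + 4) = (2*P)*(4 + P) = 2*P*(4 + P))
-451*I(v(6), 9) = -451*2*6*(4 + 6)*9 = -451*2*6*10*9 = -54120*9 = -451*1080 = -487080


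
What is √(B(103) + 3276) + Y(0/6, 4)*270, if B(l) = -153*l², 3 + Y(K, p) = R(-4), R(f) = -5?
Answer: -2160 + 3*I*√179989 ≈ -2160.0 + 1272.8*I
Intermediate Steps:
Y(K, p) = -8 (Y(K, p) = -3 - 5 = -8)
√(B(103) + 3276) + Y(0/6, 4)*270 = √(-153*103² + 3276) - 8*270 = √(-153*10609 + 3276) - 2160 = √(-1623177 + 3276) - 2160 = √(-1619901) - 2160 = 3*I*√179989 - 2160 = -2160 + 3*I*√179989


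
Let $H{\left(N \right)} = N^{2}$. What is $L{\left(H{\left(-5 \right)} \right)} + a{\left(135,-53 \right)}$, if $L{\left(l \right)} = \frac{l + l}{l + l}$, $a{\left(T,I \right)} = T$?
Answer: $136$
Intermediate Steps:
$L{\left(l \right)} = 1$ ($L{\left(l \right)} = \frac{2 l}{2 l} = 2 l \frac{1}{2 l} = 1$)
$L{\left(H{\left(-5 \right)} \right)} + a{\left(135,-53 \right)} = 1 + 135 = 136$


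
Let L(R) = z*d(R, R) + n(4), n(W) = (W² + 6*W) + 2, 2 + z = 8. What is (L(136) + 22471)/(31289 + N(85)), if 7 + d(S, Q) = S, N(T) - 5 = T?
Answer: 23287/31379 ≈ 0.74212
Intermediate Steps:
z = 6 (z = -2 + 8 = 6)
N(T) = 5 + T
d(S, Q) = -7 + S
n(W) = 2 + W² + 6*W
L(R) = 6*R (L(R) = 6*(-7 + R) + (2 + 4² + 6*4) = (-42 + 6*R) + (2 + 16 + 24) = (-42 + 6*R) + 42 = 6*R)
(L(136) + 22471)/(31289 + N(85)) = (6*136 + 22471)/(31289 + (5 + 85)) = (816 + 22471)/(31289 + 90) = 23287/31379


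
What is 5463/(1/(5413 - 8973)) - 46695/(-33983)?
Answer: -660910852545/33983 ≈ -1.9448e+7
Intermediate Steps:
5463/(1/(5413 - 8973)) - 46695/(-33983) = 5463/(1/(-3560)) - 46695*(-1/33983) = 5463/(-1/3560) + 46695/33983 = 5463*(-3560) + 46695/33983 = -19448280 + 46695/33983 = -660910852545/33983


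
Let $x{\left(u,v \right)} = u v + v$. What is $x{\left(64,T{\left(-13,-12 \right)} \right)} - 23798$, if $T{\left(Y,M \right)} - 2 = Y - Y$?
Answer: $-23668$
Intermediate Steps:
$T{\left(Y,M \right)} = 2$ ($T{\left(Y,M \right)} = 2 + \left(Y - Y\right) = 2 + 0 = 2$)
$x{\left(u,v \right)} = v + u v$
$x{\left(64,T{\left(-13,-12 \right)} \right)} - 23798 = 2 \left(1 + 64\right) - 23798 = 2 \cdot 65 - 23798 = 130 - 23798 = -23668$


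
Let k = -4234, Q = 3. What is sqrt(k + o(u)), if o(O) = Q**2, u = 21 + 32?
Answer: 65*I ≈ 65.0*I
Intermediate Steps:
u = 53
o(O) = 9 (o(O) = 3**2 = 9)
sqrt(k + o(u)) = sqrt(-4234 + 9) = sqrt(-4225) = 65*I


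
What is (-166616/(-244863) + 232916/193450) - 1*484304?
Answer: -11470392276109346/23684373675 ≈ -4.8430e+5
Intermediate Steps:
(-166616/(-244863) + 232916/193450) - 1*484304 = (-166616*(-1/244863) + 232916*(1/193450)) - 484304 = (166616/244863 + 116458/96725) - 484304 = 44632187854/23684373675 - 484304 = -11470392276109346/23684373675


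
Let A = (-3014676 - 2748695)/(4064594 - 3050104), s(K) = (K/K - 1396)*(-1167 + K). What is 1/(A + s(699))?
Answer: 1014490/662314178029 ≈ 1.5317e-6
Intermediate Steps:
s(K) = 1627965 - 1395*K (s(K) = (1 - 1396)*(-1167 + K) = -1395*(-1167 + K) = 1627965 - 1395*K)
A = -5763371/1014490 ≈ -5.6811
1/(A + s(699)) = 1/(-5763371/1014490 + (1627965 - 1395*699)) = 1/(-5763371/1014490 + (1627965 - 975105)) = 1/(-5763371/1014490 + 652860) = 1/(662314178029/1014490) = 1014490/662314178029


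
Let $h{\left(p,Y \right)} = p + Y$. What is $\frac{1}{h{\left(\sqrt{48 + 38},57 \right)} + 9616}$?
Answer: $\frac{9673}{93566843} - \frac{\sqrt{86}}{93566843} \approx 0.00010328$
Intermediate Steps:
$h{\left(p,Y \right)} = Y + p$
$\frac{1}{h{\left(\sqrt{48 + 38},57 \right)} + 9616} = \frac{1}{\left(57 + \sqrt{48 + 38}\right) + 9616} = \frac{1}{\left(57 + \sqrt{86}\right) + 9616} = \frac{1}{9673 + \sqrt{86}}$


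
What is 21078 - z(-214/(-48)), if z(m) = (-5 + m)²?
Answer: 12140759/576 ≈ 21078.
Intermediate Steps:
21078 - z(-214/(-48)) = 21078 - (-5 - 214/(-48))² = 21078 - (-5 - 214*(-1/48))² = 21078 - (-5 + 107/24)² = 21078 - (-13/24)² = 21078 - 1*169/576 = 21078 - 169/576 = 12140759/576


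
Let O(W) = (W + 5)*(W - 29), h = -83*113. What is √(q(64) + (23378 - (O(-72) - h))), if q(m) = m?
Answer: 8*√114 ≈ 85.417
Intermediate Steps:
h = -9379
O(W) = (-29 + W)*(5 + W) (O(W) = (5 + W)*(-29 + W) = (-29 + W)*(5 + W))
√(q(64) + (23378 - (O(-72) - h))) = √(64 + (23378 - ((-145 + (-72)² - 24*(-72)) - 1*(-9379)))) = √(64 + (23378 - ((-145 + 5184 + 1728) + 9379))) = √(64 + (23378 - (6767 + 9379))) = √(64 + (23378 - 1*16146)) = √(64 + (23378 - 16146)) = √(64 + 7232) = √7296 = 8*√114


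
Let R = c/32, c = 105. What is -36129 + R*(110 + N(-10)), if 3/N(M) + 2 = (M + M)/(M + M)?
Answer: -1144893/32 ≈ -35778.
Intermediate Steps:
N(M) = -3 (N(M) = 3/(-2 + (M + M)/(M + M)) = 3/(-2 + (2*M)/((2*M))) = 3/(-2 + (2*M)*(1/(2*M))) = 3/(-2 + 1) = 3/(-1) = 3*(-1) = -3)
R = 105/32 ≈ 3.2813
-36129 + R*(110 + N(-10)) = -36129 + 105*(110 - 3)/32 = -36129 + (105/32)*107 = -36129 + 11235/32 = -1144893/32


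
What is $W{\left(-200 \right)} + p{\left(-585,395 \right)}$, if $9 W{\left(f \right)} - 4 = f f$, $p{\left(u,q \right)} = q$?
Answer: $\frac{43559}{9} \approx 4839.9$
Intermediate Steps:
$W{\left(f \right)} = \frac{4}{9} + \frac{f^{2}}{9}$ ($W{\left(f \right)} = \frac{4}{9} + \frac{f f}{9} = \frac{4}{9} + \frac{f^{2}}{9}$)
$W{\left(-200 \right)} + p{\left(-585,395 \right)} = \left(\frac{4}{9} + \frac{\left(-200\right)^{2}}{9}\right) + 395 = \left(\frac{4}{9} + \frac{1}{9} \cdot 40000\right) + 395 = \left(\frac{4}{9} + \frac{40000}{9}\right) + 395 = \frac{40004}{9} + 395 = \frac{43559}{9}$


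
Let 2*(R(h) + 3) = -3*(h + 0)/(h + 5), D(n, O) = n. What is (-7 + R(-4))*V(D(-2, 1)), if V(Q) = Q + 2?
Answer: 0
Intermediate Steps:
R(h) = -3 - 3*h/(2*(5 + h)) (R(h) = -3 + (-3*(h + 0)/(h + 5))/2 = -3 + (-3*h/(5 + h))/2 = -3 - 3*h/(2*(5 + h)))
V(Q) = 2 + Q
(-7 + R(-4))*V(D(-2, 1)) = (-7 + 3*(-10 - 3*(-4))/(2*(5 - 4)))*(2 - 2) = (-7 + (3/2)*(-10 + 12)/1)*0 = (-7 + (3/2)*1*2)*0 = (-7 + 3)*0 = -4*0 = 0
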